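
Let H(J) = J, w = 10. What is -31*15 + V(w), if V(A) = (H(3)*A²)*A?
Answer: 2535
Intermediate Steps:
V(A) = 3*A³ (V(A) = (3*A²)*A = 3*A³)
-31*15 + V(w) = -31*15 + 3*10³ = -465 + 3*1000 = -465 + 3000 = 2535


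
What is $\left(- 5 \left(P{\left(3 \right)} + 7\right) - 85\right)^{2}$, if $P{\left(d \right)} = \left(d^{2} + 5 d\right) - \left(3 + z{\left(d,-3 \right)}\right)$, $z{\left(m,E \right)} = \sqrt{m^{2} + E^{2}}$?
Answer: $51075 - 6750 \sqrt{2} \approx 41529.0$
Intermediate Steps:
$z{\left(m,E \right)} = \sqrt{E^{2} + m^{2}}$
$P{\left(d \right)} = -3 + d^{2} - \sqrt{9 + d^{2}} + 5 d$ ($P{\left(d \right)} = \left(d^{2} + 5 d\right) - \left(3 + \sqrt{\left(-3\right)^{2} + d^{2}}\right) = \left(d^{2} + 5 d\right) - \left(3 + \sqrt{9 + d^{2}}\right) = -3 + d^{2} - \sqrt{9 + d^{2}} + 5 d$)
$\left(- 5 \left(P{\left(3 \right)} + 7\right) - 85\right)^{2} = \left(- 5 \left(\left(-3 + 3^{2} - \sqrt{9 + 3^{2}} + 5 \cdot 3\right) + 7\right) - 85\right)^{2} = \left(- 5 \left(\left(-3 + 9 - \sqrt{9 + 9} + 15\right) + 7\right) - 85\right)^{2} = \left(- 5 \left(\left(-3 + 9 - \sqrt{18} + 15\right) + 7\right) - 85\right)^{2} = \left(- 5 \left(\left(-3 + 9 - 3 \sqrt{2} + 15\right) + 7\right) - 85\right)^{2} = \left(- 5 \left(\left(21 - 3 \sqrt{2}\right) + 7\right) - 85\right)^{2} = \left(- 5 \left(28 - 3 \sqrt{2}\right) - 85\right)^{2} = \left(\left(-140 + 15 \sqrt{2}\right) - 85\right)^{2} = \left(-225 + 15 \sqrt{2}\right)^{2}$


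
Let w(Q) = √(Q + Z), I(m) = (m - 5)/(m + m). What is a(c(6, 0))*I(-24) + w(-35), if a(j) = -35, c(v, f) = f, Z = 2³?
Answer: -1015/48 + 3*I*√3 ≈ -21.146 + 5.1962*I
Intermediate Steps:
Z = 8
I(m) = (-5 + m)/(2*m) (I(m) = (-5 + m)/((2*m)) = (-5 + m)*(1/(2*m)) = (-5 + m)/(2*m))
w(Q) = √(8 + Q) (w(Q) = √(Q + 8) = √(8 + Q))
a(c(6, 0))*I(-24) + w(-35) = -35*(-5 - 24)/(2*(-24)) + √(8 - 35) = -35*(-1)*(-29)/(2*24) + √(-27) = -35*29/48 + 3*I*√3 = -1015/48 + 3*I*√3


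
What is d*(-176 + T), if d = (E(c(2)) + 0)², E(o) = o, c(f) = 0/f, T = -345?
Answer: 0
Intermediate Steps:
c(f) = 0
d = 0 (d = (0 + 0)² = 0² = 0)
d*(-176 + T) = 0*(-176 - 345) = 0*(-521) = 0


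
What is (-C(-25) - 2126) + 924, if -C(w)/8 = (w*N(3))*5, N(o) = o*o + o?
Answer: -13202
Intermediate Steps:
N(o) = o + o² (N(o) = o² + o = o + o²)
C(w) = -480*w (C(w) = -8*w*(3*(1 + 3))*5 = -8*w*(3*4)*5 = -8*w*12*5 = -8*12*w*5 = -480*w)
(-C(-25) - 2126) + 924 = (-(-480)*(-25) - 2126) + 924 = (-1*12000 - 2126) + 924 = (-12000 - 2126) + 924 = -14126 + 924 = -13202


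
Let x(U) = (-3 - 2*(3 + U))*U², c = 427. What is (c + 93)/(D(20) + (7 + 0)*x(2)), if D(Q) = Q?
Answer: -65/43 ≈ -1.5116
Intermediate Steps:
x(U) = U²*(-9 - 2*U) (x(U) = (-3 + (-6 - 2*U))*U² = (-9 - 2*U)*U² = U²*(-9 - 2*U))
(c + 93)/(D(20) + (7 + 0)*x(2)) = (427 + 93)/(20 + (7 + 0)*(2²*(-9 - 2*2))) = 520/(20 + 7*(4*(-9 - 4))) = 520/(20 + 7*(4*(-13))) = 520/(20 + 7*(-52)) = 520/(20 - 364) = 520/(-344) = 520*(-1/344) = -65/43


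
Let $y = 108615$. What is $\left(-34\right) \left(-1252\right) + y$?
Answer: $151183$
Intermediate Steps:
$\left(-34\right) \left(-1252\right) + y = \left(-34\right) \left(-1252\right) + 108615 = 42568 + 108615 = 151183$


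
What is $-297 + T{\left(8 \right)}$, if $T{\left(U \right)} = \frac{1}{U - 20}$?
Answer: $- \frac{3565}{12} \approx -297.08$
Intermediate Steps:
$T{\left(U \right)} = \frac{1}{-20 + U}$
$-297 + T{\left(8 \right)} = -297 + \frac{1}{-20 + 8} = -297 + \frac{1}{-12} = -297 - \frac{1}{12} = - \frac{3565}{12}$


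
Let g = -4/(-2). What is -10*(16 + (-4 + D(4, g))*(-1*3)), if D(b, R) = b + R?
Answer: -100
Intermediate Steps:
g = 2 (g = -4*(-½) = 2)
D(b, R) = R + b
-10*(16 + (-4 + D(4, g))*(-1*3)) = -10*(16 + (-4 + (2 + 4))*(-1*3)) = -10*(16 + (-4 + 6)*(-3)) = -10*(16 + 2*(-3)) = -10*(16 - 6) = -10*10 = -100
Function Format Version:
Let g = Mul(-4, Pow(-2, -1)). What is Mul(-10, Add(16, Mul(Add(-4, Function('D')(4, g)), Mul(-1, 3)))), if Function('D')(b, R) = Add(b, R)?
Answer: -100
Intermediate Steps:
g = 2 (g = Mul(-4, Rational(-1, 2)) = 2)
Function('D')(b, R) = Add(R, b)
Mul(-10, Add(16, Mul(Add(-4, Function('D')(4, g)), Mul(-1, 3)))) = Mul(-10, Add(16, Mul(Add(-4, Add(2, 4)), Mul(-1, 3)))) = Mul(-10, Add(16, Mul(Add(-4, 6), -3))) = Mul(-10, Add(16, Mul(2, -3))) = Mul(-10, Add(16, -6)) = Mul(-10, 10) = -100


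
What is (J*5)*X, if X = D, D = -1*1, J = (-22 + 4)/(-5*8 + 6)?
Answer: -45/17 ≈ -2.6471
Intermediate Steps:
J = 9/17 (J = -18/(-40 + 6) = -18/(-34) = -18*(-1/34) = 9/17 ≈ 0.52941)
D = -1
X = -1
(J*5)*X = ((9/17)*5)*(-1) = (45/17)*(-1) = -45/17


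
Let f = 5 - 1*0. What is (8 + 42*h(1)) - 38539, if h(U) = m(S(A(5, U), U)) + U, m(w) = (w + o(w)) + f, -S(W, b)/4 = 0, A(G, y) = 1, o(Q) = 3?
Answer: -38153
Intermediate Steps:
f = 5 (f = 5 + 0 = 5)
S(W, b) = 0 (S(W, b) = -4*0 = 0)
m(w) = 8 + w (m(w) = (w + 3) + 5 = (3 + w) + 5 = 8 + w)
h(U) = 8 + U (h(U) = (8 + 0) + U = 8 + U)
(8 + 42*h(1)) - 38539 = (8 + 42*(8 + 1)) - 38539 = (8 + 42*9) - 38539 = (8 + 378) - 38539 = 386 - 38539 = -38153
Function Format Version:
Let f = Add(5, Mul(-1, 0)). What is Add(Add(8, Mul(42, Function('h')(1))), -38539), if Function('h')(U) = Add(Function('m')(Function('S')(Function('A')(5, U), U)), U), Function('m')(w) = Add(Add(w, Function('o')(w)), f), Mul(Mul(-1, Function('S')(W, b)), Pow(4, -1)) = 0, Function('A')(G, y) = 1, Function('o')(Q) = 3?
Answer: -38153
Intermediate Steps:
f = 5 (f = Add(5, 0) = 5)
Function('S')(W, b) = 0 (Function('S')(W, b) = Mul(-4, 0) = 0)
Function('m')(w) = Add(8, w) (Function('m')(w) = Add(Add(w, 3), 5) = Add(Add(3, w), 5) = Add(8, w))
Function('h')(U) = Add(8, U) (Function('h')(U) = Add(Add(8, 0), U) = Add(8, U))
Add(Add(8, Mul(42, Function('h')(1))), -38539) = Add(Add(8, Mul(42, Add(8, 1))), -38539) = Add(Add(8, Mul(42, 9)), -38539) = Add(Add(8, 378), -38539) = Add(386, -38539) = -38153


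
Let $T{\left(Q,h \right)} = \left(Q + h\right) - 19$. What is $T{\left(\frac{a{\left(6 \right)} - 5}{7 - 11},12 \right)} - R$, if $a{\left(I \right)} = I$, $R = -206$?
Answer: $\frac{795}{4} \approx 198.75$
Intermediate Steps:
$T{\left(Q,h \right)} = -19 + Q + h$
$T{\left(\frac{a{\left(6 \right)} - 5}{7 - 11},12 \right)} - R = \left(-19 + \frac{6 - 5}{7 - 11} + 12\right) - -206 = \left(-19 + 1 \frac{1}{-4} + 12\right) + 206 = \left(-19 + 1 \left(- \frac{1}{4}\right) + 12\right) + 206 = \left(-19 - \frac{1}{4} + 12\right) + 206 = - \frac{29}{4} + 206 = \frac{795}{4}$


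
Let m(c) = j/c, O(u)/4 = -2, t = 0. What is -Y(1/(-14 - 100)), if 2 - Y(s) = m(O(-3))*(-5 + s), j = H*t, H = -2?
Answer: -2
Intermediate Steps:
j = 0 (j = -2*0 = 0)
O(u) = -8 (O(u) = 4*(-2) = -8)
m(c) = 0 (m(c) = 0/c = 0)
Y(s) = 2 (Y(s) = 2 - 0*(-5 + s) = 2 - 1*0 = 2 + 0 = 2)
-Y(1/(-14 - 100)) = -1*2 = -2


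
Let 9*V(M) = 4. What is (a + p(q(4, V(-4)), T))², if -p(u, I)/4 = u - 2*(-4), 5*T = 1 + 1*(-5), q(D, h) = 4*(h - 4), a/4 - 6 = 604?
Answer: 492129856/81 ≈ 6.0757e+6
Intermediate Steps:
V(M) = 4/9 (V(M) = (⅑)*4 = 4/9)
a = 2440 (a = 24 + 4*604 = 24 + 2416 = 2440)
q(D, h) = -16 + 4*h (q(D, h) = 4*(-4 + h) = -16 + 4*h)
T = -⅘ (T = (1 + 1*(-5))/5 = (1 - 5)/5 = (⅕)*(-4) = -⅘ ≈ -0.80000)
p(u, I) = -32 - 4*u (p(u, I) = -4*(u - 2*(-4)) = -4*(u + 8) = -4*(8 + u) = -32 - 4*u)
(a + p(q(4, V(-4)), T))² = (2440 + (-32 - 4*(-16 + 4*(4/9))))² = (2440 + (-32 - 4*(-16 + 16/9)))² = (2440 + (-32 - 4*(-128/9)))² = (2440 + (-32 + 512/9))² = (2440 + 224/9)² = (22184/9)² = 492129856/81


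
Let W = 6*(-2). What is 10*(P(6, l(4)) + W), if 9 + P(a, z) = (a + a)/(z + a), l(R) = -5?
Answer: -90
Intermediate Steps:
W = -12
P(a, z) = -9 + 2*a/(a + z) (P(a, z) = -9 + (a + a)/(z + a) = -9 + (2*a)/(a + z) = -9 + 2*a/(a + z))
10*(P(6, l(4)) + W) = 10*((-9*(-5) - 7*6)/(6 - 5) - 12) = 10*((45 - 42)/1 - 12) = 10*(1*3 - 12) = 10*(3 - 12) = 10*(-9) = -90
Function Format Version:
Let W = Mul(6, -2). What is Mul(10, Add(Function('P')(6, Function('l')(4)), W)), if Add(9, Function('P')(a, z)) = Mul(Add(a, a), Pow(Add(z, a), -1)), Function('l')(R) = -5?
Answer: -90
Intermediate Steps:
W = -12
Function('P')(a, z) = Add(-9, Mul(2, a, Pow(Add(a, z), -1))) (Function('P')(a, z) = Add(-9, Mul(Add(a, a), Pow(Add(z, a), -1))) = Add(-9, Mul(Mul(2, a), Pow(Add(a, z), -1))) = Add(-9, Mul(2, a, Pow(Add(a, z), -1))))
Mul(10, Add(Function('P')(6, Function('l')(4)), W)) = Mul(10, Add(Mul(Pow(Add(6, -5), -1), Add(Mul(-9, -5), Mul(-7, 6))), -12)) = Mul(10, Add(Mul(Pow(1, -1), Add(45, -42)), -12)) = Mul(10, Add(Mul(1, 3), -12)) = Mul(10, Add(3, -12)) = Mul(10, -9) = -90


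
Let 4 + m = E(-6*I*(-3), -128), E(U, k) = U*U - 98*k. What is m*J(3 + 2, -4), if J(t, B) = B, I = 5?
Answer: -82560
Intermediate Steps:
E(U, k) = U² - 98*k
m = 20640 (m = -4 + ((-6*5*(-3))² - 98*(-128)) = -4 + ((-30*(-3))² + 12544) = -4 + (90² + 12544) = -4 + (8100 + 12544) = -4 + 20644 = 20640)
m*J(3 + 2, -4) = 20640*(-4) = -82560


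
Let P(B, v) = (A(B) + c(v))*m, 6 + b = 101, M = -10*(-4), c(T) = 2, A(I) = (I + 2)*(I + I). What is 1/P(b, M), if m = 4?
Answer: 1/73728 ≈ 1.3563e-5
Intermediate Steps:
A(I) = 2*I*(2 + I) (A(I) = (2 + I)*(2*I) = 2*I*(2 + I))
M = 40
b = 95 (b = -6 + 101 = 95)
P(B, v) = 8 + 8*B*(2 + B) (P(B, v) = (2*B*(2 + B) + 2)*4 = (2 + 2*B*(2 + B))*4 = 8 + 8*B*(2 + B))
1/P(b, M) = 1/(8 + 8*95*(2 + 95)) = 1/(8 + 8*95*97) = 1/(8 + 73720) = 1/73728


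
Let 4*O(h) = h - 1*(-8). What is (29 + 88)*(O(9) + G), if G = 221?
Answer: 105417/4 ≈ 26354.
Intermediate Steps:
O(h) = 2 + h/4 (O(h) = (h - 1*(-8))/4 = (h + 8)/4 = (8 + h)/4 = 2 + h/4)
(29 + 88)*(O(9) + G) = (29 + 88)*((2 + (1/4)*9) + 221) = 117*((2 + 9/4) + 221) = 117*(17/4 + 221) = 117*(901/4) = 105417/4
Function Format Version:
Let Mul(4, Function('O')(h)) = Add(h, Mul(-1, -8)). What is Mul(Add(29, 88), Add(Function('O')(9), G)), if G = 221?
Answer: Rational(105417, 4) ≈ 26354.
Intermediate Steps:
Function('O')(h) = Add(2, Mul(Rational(1, 4), h)) (Function('O')(h) = Mul(Rational(1, 4), Add(h, Mul(-1, -8))) = Mul(Rational(1, 4), Add(h, 8)) = Mul(Rational(1, 4), Add(8, h)) = Add(2, Mul(Rational(1, 4), h)))
Mul(Add(29, 88), Add(Function('O')(9), G)) = Mul(Add(29, 88), Add(Add(2, Mul(Rational(1, 4), 9)), 221)) = Mul(117, Add(Add(2, Rational(9, 4)), 221)) = Mul(117, Add(Rational(17, 4), 221)) = Mul(117, Rational(901, 4)) = Rational(105417, 4)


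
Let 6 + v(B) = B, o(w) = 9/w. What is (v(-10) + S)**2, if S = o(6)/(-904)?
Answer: 837002761/3268864 ≈ 256.05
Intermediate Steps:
v(B) = -6 + B
S = -3/1808 (S = (9/6)/(-904) = (9*(1/6))*(-1/904) = (3/2)*(-1/904) = -3/1808 ≈ -0.0016593)
(v(-10) + S)**2 = ((-6 - 10) - 3/1808)**2 = (-16 - 3/1808)**2 = (-28931/1808)**2 = 837002761/3268864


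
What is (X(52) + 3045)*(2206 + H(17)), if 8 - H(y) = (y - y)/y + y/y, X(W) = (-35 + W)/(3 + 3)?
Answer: 40469131/6 ≈ 6.7449e+6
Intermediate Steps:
X(W) = -35/6 + W/6 (X(W) = (-35 + W)/6 = (-35 + W)*(⅙) = -35/6 + W/6)
H(y) = 7 (H(y) = 8 - ((y - y)/y + y/y) = 8 - (0/y + 1) = 8 - (0 + 1) = 8 - 1*1 = 8 - 1 = 7)
(X(52) + 3045)*(2206 + H(17)) = ((-35/6 + (⅙)*52) + 3045)*(2206 + 7) = ((-35/6 + 26/3) + 3045)*2213 = (17/6 + 3045)*2213 = (18287/6)*2213 = 40469131/6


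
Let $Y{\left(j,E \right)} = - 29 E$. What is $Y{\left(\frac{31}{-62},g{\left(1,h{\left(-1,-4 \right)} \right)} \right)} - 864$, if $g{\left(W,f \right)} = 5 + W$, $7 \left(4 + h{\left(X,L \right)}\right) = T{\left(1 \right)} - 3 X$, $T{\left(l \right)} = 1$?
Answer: $-1038$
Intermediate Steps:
$h{\left(X,L \right)} = - \frac{27}{7} - \frac{3 X}{7}$ ($h{\left(X,L \right)} = -4 + \frac{1 - 3 X}{7} = -4 - \left(- \frac{1}{7} + \frac{3 X}{7}\right) = - \frac{27}{7} - \frac{3 X}{7}$)
$Y{\left(\frac{31}{-62},g{\left(1,h{\left(-1,-4 \right)} \right)} \right)} - 864 = - 29 \left(5 + 1\right) - 864 = \left(-29\right) 6 - 864 = -174 - 864 = -1038$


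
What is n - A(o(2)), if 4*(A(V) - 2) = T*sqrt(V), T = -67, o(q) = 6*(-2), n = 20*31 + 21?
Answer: 639 + 67*I*sqrt(3)/2 ≈ 639.0 + 58.024*I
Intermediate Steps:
n = 641 (n = 620 + 21 = 641)
o(q) = -12
A(V) = 2 - 67*sqrt(V)/4 (A(V) = 2 + (-67*sqrt(V))/4 = 2 - 67*sqrt(V)/4)
n - A(o(2)) = 641 - (2 - 67*I*sqrt(3)/2) = 641 + (-2 + 67*I*sqrt(3)/2) = 639 + 67*I*sqrt(3)/2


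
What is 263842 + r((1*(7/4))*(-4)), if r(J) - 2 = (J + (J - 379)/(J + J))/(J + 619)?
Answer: 31397440/119 ≈ 2.6384e+5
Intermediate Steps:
r(J) = 2 + (J + (-379 + J)/(2*J))/(619 + J) (r(J) = 2 + (J + (J - 379)/(J + J))/(J + 619) = 2 + (J + (-379 + J)/((2*J)))/(619 + J) = 2 + (J + (-379 + J)*(1/(2*J)))/(619 + J) = 2 + (J + (-379 + J)/(2*J))/(619 + J))
263842 + r((1*(7/4))*(-4)) = 263842 + (-379 + 6*((1*(7/4))*(-4))**2 + 2477*((1*(7/4))*(-4)))/(2*(((1*(7/4))*(-4)))*(619 + (1*(7/4))*(-4))) = 263842 + (-379 + 6*((7/4)*(-4))**2 + 2477*((7/4)*(-4)))/(2*(((7/4)*(-4)))*(619 + (7/4)*(-4))) = 263842 + (1/2)*(-379 + 6*(-7)**2 + 2477*(-7))/(-7*(619 - 7)) = 263842 + (1/2)*(-1/7)*(-379 + 6*49 - 17339)/612 = 263842 + (1/2)*(-1/7)*(1/612)*(-379 + 294 - 17339) = 263842 + (1/2)*(-1/7)*(1/612)*(-17424) = 263842 + 242/119 = 31397440/119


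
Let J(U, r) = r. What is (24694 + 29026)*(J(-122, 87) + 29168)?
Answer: 1571578600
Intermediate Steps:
(24694 + 29026)*(J(-122, 87) + 29168) = (24694 + 29026)*(87 + 29168) = 53720*29255 = 1571578600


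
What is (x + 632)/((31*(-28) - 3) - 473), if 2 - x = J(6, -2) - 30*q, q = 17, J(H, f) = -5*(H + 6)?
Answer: -43/48 ≈ -0.89583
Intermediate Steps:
J(H, f) = -30 - 5*H (J(H, f) = -5*(6 + H) = -30 - 5*H)
x = 572 (x = 2 - ((-30 - 5*6) - 30*17) = 2 - ((-30 - 30) - 510) = 2 - (-60 - 510) = 2 - 1*(-570) = 2 + 570 = 572)
(x + 632)/((31*(-28) - 3) - 473) = (572 + 632)/((31*(-28) - 3) - 473) = 1204/((-868 - 3) - 473) = 1204/(-871 - 473) = 1204/(-1344) = 1204*(-1/1344) = -43/48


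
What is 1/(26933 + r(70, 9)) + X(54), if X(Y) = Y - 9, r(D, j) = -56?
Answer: 1209466/26877 ≈ 45.000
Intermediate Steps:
X(Y) = -9 + Y
1/(26933 + r(70, 9)) + X(54) = 1/(26933 - 56) + (-9 + 54) = 1/26877 + 45 = 1209466/26877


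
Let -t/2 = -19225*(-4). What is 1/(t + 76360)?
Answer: -1/77440 ≈ -1.2913e-5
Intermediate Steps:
t = -153800 (t = -(-38450)*(-4) = -2*76900 = -153800)
1/(t + 76360) = 1/(-153800 + 76360) = 1/(-77440) = -1/77440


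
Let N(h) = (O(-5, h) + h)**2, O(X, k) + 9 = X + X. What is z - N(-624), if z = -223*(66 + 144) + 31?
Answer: -460248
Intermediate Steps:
O(X, k) = -9 + 2*X (O(X, k) = -9 + (X + X) = -9 + 2*X)
N(h) = (-19 + h)**2 (N(h) = ((-9 + 2*(-5)) + h)**2 = ((-9 - 10) + h)**2 = (-19 + h)**2)
z = -46799 (z = -223*210 + 31 = -46830 + 31 = -46799)
z - N(-624) = -46799 - (-19 - 624)**2 = -46799 - 1*(-643)**2 = -46799 - 1*413449 = -46799 - 413449 = -460248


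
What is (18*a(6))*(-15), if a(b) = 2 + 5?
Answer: -1890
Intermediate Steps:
a(b) = 7
(18*a(6))*(-15) = (18*7)*(-15) = 126*(-15) = -1890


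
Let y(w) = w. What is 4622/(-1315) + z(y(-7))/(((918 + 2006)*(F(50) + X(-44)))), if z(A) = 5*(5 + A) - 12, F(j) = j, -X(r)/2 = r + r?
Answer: -1527178729/434491780 ≈ -3.5149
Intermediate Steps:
X(r) = -4*r (X(r) = -2*(r + r) = -4*r)
z(A) = 13 + 5*A (z(A) = (25 + 5*A) - 12 = 13 + 5*A)
4622/(-1315) + z(y(-7))/(((918 + 2006)*(F(50) + X(-44)))) = 4622/(-1315) + (13 + 5*(-7))/(((918 + 2006)*(50 - 4*(-44)))) = 4622*(-1/1315) + (13 - 35)/((2924*(50 + 176))) = -4622/1315 - 22/(2924*226) = -4622/1315 - 22/660824 = -4622/1315 - 22*1/660824 = -4622/1315 - 11/330412 = -1527178729/434491780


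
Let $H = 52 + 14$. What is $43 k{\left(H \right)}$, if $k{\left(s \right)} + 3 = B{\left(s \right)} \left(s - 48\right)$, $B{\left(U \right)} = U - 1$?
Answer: $50181$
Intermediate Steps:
$B{\left(U \right)} = -1 + U$ ($B{\left(U \right)} = U - 1 = -1 + U$)
$H = 66$
$k{\left(s \right)} = -3 + \left(-1 + s\right) \left(-48 + s\right)$ ($k{\left(s \right)} = -3 + \left(-1 + s\right) \left(s - 48\right) = -3 + \left(-1 + s\right) \left(-48 + s\right)$)
$43 k{\left(H \right)} = 43 \left(45 + 66^{2} - 3234\right) = 43 \left(45 + 4356 - 3234\right) = 43 \cdot 1167 = 50181$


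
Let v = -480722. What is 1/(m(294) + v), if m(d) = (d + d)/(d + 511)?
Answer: -115/55282946 ≈ -2.0802e-6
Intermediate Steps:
m(d) = 2*d/(511 + d) (m(d) = (2*d)/(511 + d) = 2*d/(511 + d))
1/(m(294) + v) = 1/(2*294/(511 + 294) - 480722) = 1/(2*294/805 - 480722) = 1/(2*294*(1/805) - 480722) = 1/(84/115 - 480722) = 1/(-55282946/115) = -115/55282946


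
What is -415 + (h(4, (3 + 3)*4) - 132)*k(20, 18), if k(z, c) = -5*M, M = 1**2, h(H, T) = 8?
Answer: 205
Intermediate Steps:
M = 1
k(z, c) = -5 (k(z, c) = -5*1 = -5)
-415 + (h(4, (3 + 3)*4) - 132)*k(20, 18) = -415 + (8 - 132)*(-5) = -415 - 124*(-5) = -415 + 620 = 205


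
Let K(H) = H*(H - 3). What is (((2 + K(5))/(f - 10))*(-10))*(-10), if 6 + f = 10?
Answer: -200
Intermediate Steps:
K(H) = H*(-3 + H)
f = 4 (f = -6 + 10 = 4)
(((2 + K(5))/(f - 10))*(-10))*(-10) = (((2 + 5*(-3 + 5))/(4 - 10))*(-10))*(-10) = (((2 + 5*2)/(-6))*(-10))*(-10) = (((2 + 10)*(-⅙))*(-10))*(-10) = ((12*(-⅙))*(-10))*(-10) = -2*(-10)*(-10) = 20*(-10) = -200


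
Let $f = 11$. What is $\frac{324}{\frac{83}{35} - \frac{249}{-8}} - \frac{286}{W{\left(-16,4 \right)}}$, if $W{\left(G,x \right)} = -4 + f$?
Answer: $- \frac{2047354}{65653} \approx -31.184$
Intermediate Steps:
$W{\left(G,x \right)} = 7$ ($W{\left(G,x \right)} = -4 + 11 = 7$)
$\frac{324}{\frac{83}{35} - \frac{249}{-8}} - \frac{286}{W{\left(-16,4 \right)}} = \frac{324}{\frac{83}{35} - \frac{249}{-8}} - \frac{286}{7} = \frac{324}{83 \cdot \frac{1}{35} - - \frac{249}{8}} - \frac{286}{7} = \frac{324}{\frac{83}{35} + \frac{249}{8}} - \frac{286}{7} = \frac{324}{\frac{9379}{280}} - \frac{286}{7} = 324 \cdot \frac{280}{9379} - \frac{286}{7} = \frac{90720}{9379} - \frac{286}{7} = - \frac{2047354}{65653}$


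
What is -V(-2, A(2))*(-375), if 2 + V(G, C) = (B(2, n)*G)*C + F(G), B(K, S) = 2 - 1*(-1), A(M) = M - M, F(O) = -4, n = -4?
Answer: -2250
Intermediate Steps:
A(M) = 0
B(K, S) = 3 (B(K, S) = 2 + 1 = 3)
V(G, C) = -6 + 3*C*G (V(G, C) = -2 + ((3*G)*C - 4) = -2 + (3*C*G - 4) = -2 + (-4 + 3*C*G) = -6 + 3*C*G)
-V(-2, A(2))*(-375) = -(-6 + 3*0*(-2))*(-375) = -(-6 + 0)*(-375) = -(-6)*(-375) = -1*2250 = -2250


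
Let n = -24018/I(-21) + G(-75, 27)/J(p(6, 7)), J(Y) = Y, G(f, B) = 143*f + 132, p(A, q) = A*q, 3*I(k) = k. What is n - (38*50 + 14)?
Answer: 17709/14 ≈ 1264.9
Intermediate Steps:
I(k) = k/3
G(f, B) = 132 + 143*f
n = 44505/14 (n = -24018/((⅓)*(-21)) + (132 + 143*(-75))/((6*7)) = -24018/(-7) + (132 - 10725)/42 = -24018*(-⅐) - 10593*1/42 = 24018/7 - 3531/14 = 44505/14 ≈ 3178.9)
n - (38*50 + 14) = 44505/14 - (38*50 + 14) = 44505/14 - (1900 + 14) = 44505/14 - 1*1914 = 44505/14 - 1914 = 17709/14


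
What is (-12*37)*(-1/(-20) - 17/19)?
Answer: 35631/95 ≈ 375.06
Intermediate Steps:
(-12*37)*(-1/(-20) - 17/19) = -444*(-1*(-1/20) - 17*1/19) = -444*(1/20 - 17/19) = -444*(-321/380) = 35631/95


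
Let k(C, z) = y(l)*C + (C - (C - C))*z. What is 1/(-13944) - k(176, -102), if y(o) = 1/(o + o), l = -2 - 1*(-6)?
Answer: 250015919/13944 ≈ 17930.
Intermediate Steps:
l = 4 (l = -2 + 6 = 4)
y(o) = 1/(2*o)
k(C, z) = C/8 + C*z (k(C, z) = ((1/2)/4)*C + (C - (C - C))*z = ((1/2)*(1/4))*C + (C - 1*0)*z = C/8 + (C + 0)*z = C/8 + C*z)
1/(-13944) - k(176, -102) = 1/(-13944) - 176*(1/8 - 102) = -1/13944 - 176*(-815)/8 = -1/13944 - 1*(-17930) = -1/13944 + 17930 = 250015919/13944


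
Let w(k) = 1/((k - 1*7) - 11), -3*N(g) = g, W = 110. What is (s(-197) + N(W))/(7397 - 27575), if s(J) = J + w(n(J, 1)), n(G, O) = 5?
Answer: 4558/393471 ≈ 0.011584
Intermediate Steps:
N(g) = -g/3
w(k) = 1/(-18 + k) (w(k) = 1/((k - 7) - 11) = 1/((-7 + k) - 11) = 1/(-18 + k))
s(J) = -1/13 + J (s(J) = J + 1/(-18 + 5) = J + 1/(-13) = J - 1/13 = -1/13 + J)
(s(-197) + N(W))/(7397 - 27575) = ((-1/13 - 197) - ⅓*110)/(7397 - 27575) = (-2562/13 - 110/3)/(-20178) = -9116/39*(-1/20178) = 4558/393471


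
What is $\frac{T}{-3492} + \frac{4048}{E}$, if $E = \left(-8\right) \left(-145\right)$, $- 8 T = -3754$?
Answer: $\frac{6795643}{2025360} \approx 3.3553$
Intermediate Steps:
$T = \frac{1877}{4}$ ($T = \left(- \frac{1}{8}\right) \left(-3754\right) = \frac{1877}{4} \approx 469.25$)
$E = 1160$
$\frac{T}{-3492} + \frac{4048}{E} = \frac{1877}{4 \left(-3492\right)} + \frac{4048}{1160} = \frac{1877}{4} \left(- \frac{1}{3492}\right) + 4048 \cdot \frac{1}{1160} = - \frac{1877}{13968} + \frac{506}{145} = \frac{6795643}{2025360}$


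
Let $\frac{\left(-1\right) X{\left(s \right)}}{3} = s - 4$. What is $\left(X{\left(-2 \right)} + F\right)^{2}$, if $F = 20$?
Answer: $1444$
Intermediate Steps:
$X{\left(s \right)} = 12 - 3 s$ ($X{\left(s \right)} = - 3 \left(s - 4\right) = - 3 \left(-4 + s\right) = 12 - 3 s$)
$\left(X{\left(-2 \right)} + F\right)^{2} = \left(\left(12 - -6\right) + 20\right)^{2} = \left(\left(12 + 6\right) + 20\right)^{2} = \left(18 + 20\right)^{2} = 38^{2} = 1444$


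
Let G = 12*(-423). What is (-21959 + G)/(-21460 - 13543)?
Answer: 27035/35003 ≈ 0.77236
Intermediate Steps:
G = -5076
(-21959 + G)/(-21460 - 13543) = (-21959 - 5076)/(-21460 - 13543) = -27035/(-35003) = -27035*(-1/35003) = 27035/35003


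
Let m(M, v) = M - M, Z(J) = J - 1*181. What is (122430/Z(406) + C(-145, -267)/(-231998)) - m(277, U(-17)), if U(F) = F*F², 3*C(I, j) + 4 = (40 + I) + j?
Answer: 315594926/579995 ≈ 544.13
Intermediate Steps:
C(I, j) = 12 + I/3 + j/3 (C(I, j) = -4/3 + ((40 + I) + j)/3 = -4/3 + (40 + I + j)/3 = -4/3 + (40/3 + I/3 + j/3) = 12 + I/3 + j/3)
Z(J) = -181 + J (Z(J) = J - 181 = -181 + J)
U(F) = F³
m(M, v) = 0
(122430/Z(406) + C(-145, -267)/(-231998)) - m(277, U(-17)) = (122430/(-181 + 406) + (12 + (⅓)*(-145) + (⅓)*(-267))/(-231998)) - 1*0 = (122430/225 + (12 - 145/3 - 89)*(-1/231998)) + 0 = (122430*(1/225) - 376/3*(-1/231998)) + 0 = (8162/15 + 188/347997) + 0 = 315594926/579995 + 0 = 315594926/579995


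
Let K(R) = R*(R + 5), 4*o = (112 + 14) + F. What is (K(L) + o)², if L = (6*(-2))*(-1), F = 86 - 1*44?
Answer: 60516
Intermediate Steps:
F = 42 (F = 86 - 44 = 42)
L = 12 (L = -12*(-1) = 12)
o = 42 (o = ((112 + 14) + 42)/4 = (126 + 42)/4 = (¼)*168 = 42)
K(R) = R*(5 + R)
(K(L) + o)² = (12*(5 + 12) + 42)² = (12*17 + 42)² = (204 + 42)² = 246² = 60516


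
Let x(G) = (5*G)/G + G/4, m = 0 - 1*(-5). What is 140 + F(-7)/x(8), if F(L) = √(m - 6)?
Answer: 140 + I/7 ≈ 140.0 + 0.14286*I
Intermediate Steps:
m = 5 (m = 0 + 5 = 5)
F(L) = I (F(L) = √(5 - 6) = √(-1) = I)
x(G) = 5 + G/4 (x(G) = 5 + G*(¼) = 5 + G/4)
140 + F(-7)/x(8) = 140 + I/(5 + (¼)*8) = 140 + I/(5 + 2) = 140 + I/7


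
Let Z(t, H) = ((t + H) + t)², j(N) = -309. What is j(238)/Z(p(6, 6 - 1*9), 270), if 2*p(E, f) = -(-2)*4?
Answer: -309/77284 ≈ -0.0039982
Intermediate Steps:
p(E, f) = 4 (p(E, f) = (-(-2)*4)/2 = (-2*(-4))/2 = (½)*8 = 4)
Z(t, H) = (H + 2*t)² (Z(t, H) = ((H + t) + t)² = (H + 2*t)²)
j(238)/Z(p(6, 6 - 1*9), 270) = -309/(270 + 2*4)² = -309/(270 + 8)² = -309/(278²) = -309/77284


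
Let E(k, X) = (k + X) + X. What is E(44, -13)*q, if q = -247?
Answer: -4446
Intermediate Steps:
E(k, X) = k + 2*X (E(k, X) = (X + k) + X = k + 2*X)
E(44, -13)*q = (44 + 2*(-13))*(-247) = (44 - 26)*(-247) = 18*(-247) = -4446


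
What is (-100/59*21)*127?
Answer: -266700/59 ≈ -4520.3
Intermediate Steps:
(-100/59*21)*127 = (-100*1/59*21)*127 = -100/59*21*127 = -2100/59*127 = -266700/59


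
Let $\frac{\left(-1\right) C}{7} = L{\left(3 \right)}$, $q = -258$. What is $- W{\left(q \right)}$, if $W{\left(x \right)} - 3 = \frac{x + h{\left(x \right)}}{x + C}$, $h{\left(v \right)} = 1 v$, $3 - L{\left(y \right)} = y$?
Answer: $-5$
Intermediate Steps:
$L{\left(y \right)} = 3 - y$
$C = 0$ ($C = - 7 \left(3 - 3\right) = \left(-7\right) 0 = 0$)
$h{\left(v \right)} = v$
$W{\left(x \right)} = 5$ ($W{\left(x \right)} = 3 + \frac{x + x}{x + 0} = 3 + \frac{2 x}{x} = 3 + 2 = 5$)
$- W{\left(q \right)} = \left(-1\right) 5 = -5$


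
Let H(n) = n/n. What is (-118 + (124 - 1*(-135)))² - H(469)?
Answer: 19880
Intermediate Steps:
H(n) = 1
(-118 + (124 - 1*(-135)))² - H(469) = (-118 + (124 - 1*(-135)))² - 1*1 = (-118 + (124 + 135))² - 1 = (-118 + 259)² - 1 = 141² - 1 = 19881 - 1 = 19880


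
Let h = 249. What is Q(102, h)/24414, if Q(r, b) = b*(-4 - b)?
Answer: -20999/8138 ≈ -2.5804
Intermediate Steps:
Q(102, h)/24414 = -1*249*(4 + 249)/24414 = -1*249*253*(1/24414) = -62997*1/24414 = -20999/8138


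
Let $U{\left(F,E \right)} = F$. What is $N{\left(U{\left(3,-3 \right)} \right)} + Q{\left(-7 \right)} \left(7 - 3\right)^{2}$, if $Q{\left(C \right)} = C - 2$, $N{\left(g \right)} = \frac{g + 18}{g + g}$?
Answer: $- \frac{281}{2} \approx -140.5$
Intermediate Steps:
$N{\left(g \right)} = \frac{18 + g}{2 g}$
$Q{\left(C \right)} = -2 + C$
$N{\left(U{\left(3,-3 \right)} \right)} + Q{\left(-7 \right)} \left(7 - 3\right)^{2} = \frac{18 + 3}{2 \cdot 3} + \left(-2 - 7\right) \left(7 - 3\right)^{2} = \frac{1}{2} \cdot \frac{1}{3} \cdot 21 - 9 \cdot 4^{2} = \frac{7}{2} - 144 = - \frac{281}{2}$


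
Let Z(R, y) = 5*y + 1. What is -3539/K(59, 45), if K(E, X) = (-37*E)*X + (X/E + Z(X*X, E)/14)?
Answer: 1461607/40562008 ≈ 0.036034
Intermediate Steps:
Z(R, y) = 1 + 5*y
K(E, X) = 1/14 + 5*E/14 + X/E - 37*E*X (K(E, X) = (-37*E)*X + (X/E + (1 + 5*E)/14) = -37*E*X + (X/E + (1 + 5*E)*(1/14)) = -37*E*X + (X/E + (1/14 + 5*E/14)) = -37*E*X + (1/14 + 5*E/14 + X/E) = 1/14 + 5*E/14 + X/E - 37*E*X)
-3539/K(59, 45) = -3539*59/(45 + (1/14)*59*(1 + 5*59 - 518*59*45)) = -3539*59/(45 + (1/14)*59*(1 + 295 - 1375290)) = -3539*59/(45 + (1/14)*59*(-1374994)) = -3539*59/(45 - 40562323/7) = -3539/((1/59)*(-40562008/7)) = -3539/(-40562008/413) = -3539*(-413/40562008) = 1461607/40562008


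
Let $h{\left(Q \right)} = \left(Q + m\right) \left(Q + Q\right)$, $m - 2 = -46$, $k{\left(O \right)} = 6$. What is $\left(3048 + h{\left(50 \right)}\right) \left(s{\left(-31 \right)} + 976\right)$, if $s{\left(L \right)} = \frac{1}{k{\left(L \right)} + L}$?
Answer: $\frac{89007552}{25} \approx 3.5603 \cdot 10^{6}$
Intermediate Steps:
$m = -44$ ($m = 2 - 46 = -44$)
$h{\left(Q \right)} = 2 Q \left(-44 + Q\right)$ ($h{\left(Q \right)} = \left(Q - 44\right) \left(Q + Q\right) = \left(-44 + Q\right) 2 Q = 2 Q \left(-44 + Q\right)$)
$s{\left(L \right)} = \frac{1}{6 + L}$
$\left(3048 + h{\left(50 \right)}\right) \left(s{\left(-31 \right)} + 976\right) = \left(3048 + 2 \cdot 50 \left(-44 + 50\right)\right) \left(\frac{1}{6 - 31} + 976\right) = \left(3048 + 2 \cdot 50 \cdot 6\right) \left(\frac{1}{-25} + 976\right) = \left(3048 + 600\right) \left(- \frac{1}{25} + 976\right) = 3648 \cdot \frac{24399}{25} = \frac{89007552}{25}$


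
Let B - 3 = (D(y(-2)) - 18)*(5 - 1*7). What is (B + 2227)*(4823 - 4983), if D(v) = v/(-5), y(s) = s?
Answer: -362432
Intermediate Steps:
D(v) = -v/5 (D(v) = v*(-1/5) = -v/5)
B = 191/5 (B = 3 + (-1/5*(-2) - 18)*(5 - 1*7) = 3 + (2/5 - 18)*(5 - 7) = 3 - 88/5*(-2) = 3 + 176/5 = 191/5 ≈ 38.200)
(B + 2227)*(4823 - 4983) = (191/5 + 2227)*(4823 - 4983) = (11326/5)*(-160) = -362432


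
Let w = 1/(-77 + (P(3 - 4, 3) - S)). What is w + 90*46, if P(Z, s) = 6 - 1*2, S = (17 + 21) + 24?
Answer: 558899/135 ≈ 4140.0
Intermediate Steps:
S = 62 (S = 38 + 24 = 62)
P(Z, s) = 4 (P(Z, s) = 6 - 2 = 4)
w = -1/135 (w = 1/(-77 + (4 - 1*62)) = 1/(-77 + (4 - 62)) = 1/(-77 - 58) = 1/(-135) = -1/135 ≈ -0.0074074)
w + 90*46 = -1/135 + 90*46 = -1/135 + 4140 = 558899/135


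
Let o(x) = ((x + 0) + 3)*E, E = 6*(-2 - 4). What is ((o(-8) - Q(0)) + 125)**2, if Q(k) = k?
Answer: 93025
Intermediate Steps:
E = -36 (E = 6*(-6) = -36)
o(x) = -108 - 36*x (o(x) = ((x + 0) + 3)*(-36) = (x + 3)*(-36) = (3 + x)*(-36) = -108 - 36*x)
((o(-8) - Q(0)) + 125)**2 = (((-108 - 36*(-8)) - 1*0) + 125)**2 = (((-108 + 288) + 0) + 125)**2 = ((180 + 0) + 125)**2 = (180 + 125)**2 = 305**2 = 93025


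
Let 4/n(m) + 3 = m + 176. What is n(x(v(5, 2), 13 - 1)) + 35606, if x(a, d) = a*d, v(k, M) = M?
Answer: 7014386/197 ≈ 35606.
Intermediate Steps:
n(m) = 4/(173 + m) (n(m) = 4/(-3 + (m + 176)) = 4/(-3 + (176 + m)) = 4/(173 + m))
n(x(v(5, 2), 13 - 1)) + 35606 = 4/(173 + 2*(13 - 1)) + 35606 = 4/(173 + 2*12) + 35606 = 4/(173 + 24) + 35606 = 4/197 + 35606 = 7014386/197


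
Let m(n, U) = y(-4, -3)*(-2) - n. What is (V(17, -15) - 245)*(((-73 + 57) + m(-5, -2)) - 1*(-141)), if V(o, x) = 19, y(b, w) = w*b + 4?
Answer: -22148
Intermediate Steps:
y(b, w) = 4 + b*w (y(b, w) = b*w + 4 = 4 + b*w)
m(n, U) = -32 - n (m(n, U) = (4 - 4*(-3))*(-2) - n = (4 + 12)*(-2) - n = 16*(-2) - n = -32 - n)
(V(17, -15) - 245)*(((-73 + 57) + m(-5, -2)) - 1*(-141)) = (19 - 245)*(((-73 + 57) + (-32 - 1*(-5))) - 1*(-141)) = -226*((-16 + (-32 + 5)) + 141) = -226*((-16 - 27) + 141) = -226*(-43 + 141) = -226*98 = -22148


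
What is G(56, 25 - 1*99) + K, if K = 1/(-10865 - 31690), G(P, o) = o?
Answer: -3149071/42555 ≈ -74.000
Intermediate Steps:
K = -1/42555 (K = 1/(-42555) = -1/42555 ≈ -2.3499e-5)
G(56, 25 - 1*99) + K = (25 - 1*99) - 1/42555 = (25 - 99) - 1/42555 = -74 - 1/42555 = -3149071/42555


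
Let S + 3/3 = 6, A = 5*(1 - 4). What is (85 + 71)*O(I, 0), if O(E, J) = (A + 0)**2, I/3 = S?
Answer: 35100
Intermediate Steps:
A = -15 (A = 5*(-3) = -15)
S = 5 (S = -1 + 6 = 5)
I = 15 (I = 3*5 = 15)
O(E, J) = 225 (O(E, J) = (-15 + 0)**2 = (-15)**2 = 225)
(85 + 71)*O(I, 0) = (85 + 71)*225 = 156*225 = 35100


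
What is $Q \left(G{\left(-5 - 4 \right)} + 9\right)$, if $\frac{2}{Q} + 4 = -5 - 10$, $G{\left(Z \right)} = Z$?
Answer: $0$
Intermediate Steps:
$Q = - \frac{2}{19}$ ($Q = \frac{2}{-4 - 15} = \frac{2}{-19} = 2 \left(- \frac{1}{19}\right) = - \frac{2}{19} \approx -0.10526$)
$Q \left(G{\left(-5 - 4 \right)} + 9\right) = - \frac{2 \left(\left(-5 - 4\right) + 9\right)}{19} = - \frac{2 \left(-9 + 9\right)}{19} = \left(- \frac{2}{19}\right) 0 = 0$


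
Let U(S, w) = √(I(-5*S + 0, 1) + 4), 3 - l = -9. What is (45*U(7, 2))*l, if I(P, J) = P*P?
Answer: 540*√1229 ≈ 18931.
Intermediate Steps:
l = 12 (l = 3 - 1*(-9) = 3 + 9 = 12)
I(P, J) = P²
U(S, w) = √(4 + 25*S²) (U(S, w) = √((-5*S + 0)² + 4) = √((-5*S)² + 4) = √(25*S² + 4) = √(4 + 25*S²))
(45*U(7, 2))*l = (45*√(4 + 25*7²))*12 = (45*√(4 + 25*49))*12 = (45*√(4 + 1225))*12 = (45*√1229)*12 = 540*√1229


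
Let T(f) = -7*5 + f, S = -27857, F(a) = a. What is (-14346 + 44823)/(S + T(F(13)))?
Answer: -10159/9293 ≈ -1.0932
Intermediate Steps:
T(f) = -35 + f
(-14346 + 44823)/(S + T(F(13))) = (-14346 + 44823)/(-27857 + (-35 + 13)) = 30477/(-27857 - 22) = 30477/(-27879) = 30477*(-1/27879) = -10159/9293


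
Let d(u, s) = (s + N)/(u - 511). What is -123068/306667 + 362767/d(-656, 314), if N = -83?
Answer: -43275741168357/23613359 ≈ -1.8327e+6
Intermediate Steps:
d(u, s) = (-83 + s)/(-511 + u) (d(u, s) = (s - 83)/(u - 511) = (-83 + s)/(-511 + u))
-123068/306667 + 362767/d(-656, 314) = -123068/306667 + 362767/(((-83 + 314)/(-511 - 656))) = -123068*1/306667 + 362767/((231/(-1167))) = -123068/306667 + 362767/((-1/1167*231)) = -123068/306667 + 362767/(-77/389) = -123068/306667 + 362767*(-389/77) = -123068/306667 - 141116363/77 = -43275741168357/23613359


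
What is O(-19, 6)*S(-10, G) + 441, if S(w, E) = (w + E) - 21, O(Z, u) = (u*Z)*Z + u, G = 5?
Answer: -56031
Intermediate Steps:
O(Z, u) = u + u*Z² (O(Z, u) = (Z*u)*Z + u = u*Z² + u = u + u*Z²)
S(w, E) = -21 + E + w (S(w, E) = (E + w) - 21 = -21 + E + w)
O(-19, 6)*S(-10, G) + 441 = (6*(1 + (-19)²))*(-21 + 5 - 10) + 441 = (6*(1 + 361))*(-26) + 441 = (6*362)*(-26) + 441 = 2172*(-26) + 441 = -56472 + 441 = -56031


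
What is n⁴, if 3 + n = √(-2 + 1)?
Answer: (3 - I)⁴ ≈ 28.0 - 96.0*I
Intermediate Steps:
n = -3 + I (n = -3 + √(-2 + 1) = -3 + √(-1) = -3 + I ≈ -3.0 + 1.0*I)
n⁴ = (-3 + I)⁴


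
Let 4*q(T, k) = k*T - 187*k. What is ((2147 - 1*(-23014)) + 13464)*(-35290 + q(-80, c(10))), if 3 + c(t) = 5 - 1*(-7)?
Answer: -5545120875/4 ≈ -1.3863e+9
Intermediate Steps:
c(t) = 9 (c(t) = -3 + (5 - 1*(-7)) = -3 + (5 + 7) = -3 + 12 = 9)
q(T, k) = -187*k/4 + T*k/4 (q(T, k) = (k*T - 187*k)/4 = (T*k - 187*k)/4 = (-187*k + T*k)/4 = -187*k/4 + T*k/4)
((2147 - 1*(-23014)) + 13464)*(-35290 + q(-80, c(10))) = ((2147 - 1*(-23014)) + 13464)*(-35290 + (1/4)*9*(-187 - 80)) = ((2147 + 23014) + 13464)*(-35290 + (1/4)*9*(-267)) = (25161 + 13464)*(-35290 - 2403/4) = 38625*(-143563/4) = -5545120875/4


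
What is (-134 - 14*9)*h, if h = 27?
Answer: -7020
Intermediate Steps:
(-134 - 14*9)*h = (-134 - 14*9)*27 = (-134 - 126)*27 = -260*27 = -7020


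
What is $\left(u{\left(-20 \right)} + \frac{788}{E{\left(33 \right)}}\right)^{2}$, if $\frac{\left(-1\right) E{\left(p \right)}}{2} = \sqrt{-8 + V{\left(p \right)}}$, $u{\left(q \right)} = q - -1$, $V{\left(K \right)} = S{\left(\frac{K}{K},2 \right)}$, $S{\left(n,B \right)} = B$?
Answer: $\frac{\left(-57 + 197 i \sqrt{6}\right)^{2}}{9} \approx -25512.0 - 6112.3 i$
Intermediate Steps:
$V{\left(K \right)} = 2$
$u{\left(q \right)} = 1 + q$ ($u{\left(q \right)} = q + 1 = 1 + q$)
$E{\left(p \right)} = - 2 i \sqrt{6}$ ($E{\left(p \right)} = - 2 \sqrt{-8 + 2} = - 2 \sqrt{-6} = - 2 i \sqrt{6}$)
$\left(u{\left(-20 \right)} + \frac{788}{E{\left(33 \right)}}\right)^{2} = \left(\left(1 - 20\right) + \frac{788}{\left(-2\right) i \sqrt{6}}\right)^{2} = \left(-19 + 788 \frac{i \sqrt{6}}{12}\right)^{2} = \left(-19 + \frac{197 i \sqrt{6}}{3}\right)^{2}$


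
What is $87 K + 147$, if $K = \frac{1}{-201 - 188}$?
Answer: $\frac{57096}{389} \approx 146.78$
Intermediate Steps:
$K = - \frac{1}{389}$ ($K = \frac{1}{-389} = - \frac{1}{389} \approx -0.0025707$)
$87 K + 147 = 87 \left(- \frac{1}{389}\right) + 147 = - \frac{87}{389} + 147 = \frac{57096}{389}$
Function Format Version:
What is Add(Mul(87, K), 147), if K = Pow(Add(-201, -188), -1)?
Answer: Rational(57096, 389) ≈ 146.78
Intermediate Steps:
K = Rational(-1, 389) (K = Pow(-389, -1) = Rational(-1, 389) ≈ -0.0025707)
Add(Mul(87, K), 147) = Add(Mul(87, Rational(-1, 389)), 147) = Add(Rational(-87, 389), 147) = Rational(57096, 389)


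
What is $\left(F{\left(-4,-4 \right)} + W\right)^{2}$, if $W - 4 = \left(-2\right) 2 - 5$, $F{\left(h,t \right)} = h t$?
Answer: $121$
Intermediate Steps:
$W = -5$ ($W = 4 - 9 = -5$)
$\left(F{\left(-4,-4 \right)} + W\right)^{2} = \left(\left(-4\right) \left(-4\right) - 5\right)^{2} = \left(16 - 5\right)^{2} = 11^{2} = 121$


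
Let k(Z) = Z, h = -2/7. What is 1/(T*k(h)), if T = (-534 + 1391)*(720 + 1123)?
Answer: -7/3158902 ≈ -2.2160e-6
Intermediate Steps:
h = -2/7 (h = -2*⅐ = -2/7 ≈ -0.28571)
T = 1579451 (T = 857*1843 = 1579451)
1/(T*k(h)) = 1/(1579451*(-2/7)) = 1/(-3158902/7) = -7/3158902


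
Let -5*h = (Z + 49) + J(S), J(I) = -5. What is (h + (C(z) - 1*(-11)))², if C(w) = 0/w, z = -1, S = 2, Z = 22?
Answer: 121/25 ≈ 4.8400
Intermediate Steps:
C(w) = 0
h = -66/5 (h = -((22 + 49) - 5)/5 = -(71 - 5)/5 = -⅕*66 = -66/5 ≈ -13.200)
(h + (C(z) - 1*(-11)))² = (-66/5 + (0 - 1*(-11)))² = (-66/5 + (0 + 11))² = (-66/5 + 11)² = (-11/5)² = 121/25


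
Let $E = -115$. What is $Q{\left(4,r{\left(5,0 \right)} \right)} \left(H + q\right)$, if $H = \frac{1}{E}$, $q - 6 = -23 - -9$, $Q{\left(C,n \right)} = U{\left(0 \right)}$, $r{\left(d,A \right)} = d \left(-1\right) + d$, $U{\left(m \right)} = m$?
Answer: $0$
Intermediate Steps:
$r{\left(d,A \right)} = 0$ ($r{\left(d,A \right)} = - d + d = 0$)
$Q{\left(C,n \right)} = 0$
$q = -8$ ($q = 6 - 14 = -8$)
$H = - \frac{1}{115}$ ($H = \frac{1}{-115} = - \frac{1}{115} \approx -0.0086956$)
$Q{\left(4,r{\left(5,0 \right)} \right)} \left(H + q\right) = 0 \left(- \frac{1}{115} - 8\right) = 0 \left(- \frac{921}{115}\right) = 0$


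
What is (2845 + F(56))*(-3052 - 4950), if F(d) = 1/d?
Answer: -637443321/28 ≈ -2.2766e+7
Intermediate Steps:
(2845 + F(56))*(-3052 - 4950) = (2845 + 1/56)*(-3052 - 4950) = (2845 + 1/56)*(-8002) = (159321/56)*(-8002) = -637443321/28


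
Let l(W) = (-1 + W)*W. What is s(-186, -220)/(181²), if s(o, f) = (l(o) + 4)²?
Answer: 1210065796/32761 ≈ 36936.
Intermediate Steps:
l(W) = W*(-1 + W)
s(o, f) = (4 + o*(-1 + o))² (s(o, f) = (o*(-1 + o) + 4)² = (4 + o*(-1 + o))²)
s(-186, -220)/(181²) = (4 - 186*(-1 - 186))²/(181²) = (4 - 186*(-187))²/32761 = (4 + 34782)²*(1/32761) = 34786²*(1/32761) = 1210065796*(1/32761) = 1210065796/32761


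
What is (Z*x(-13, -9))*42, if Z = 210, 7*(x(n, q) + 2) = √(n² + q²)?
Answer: -17640 + 6300*√10 ≈ 2282.3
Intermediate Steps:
x(n, q) = -2 + √(n² + q²)/7
(Z*x(-13, -9))*42 = (210*(-2 + √((-13)² + (-9)²)/7))*42 = (210*(-2 + √(169 + 81)/7))*42 = (210*(-2 + √250/7))*42 = (210*(-2 + (5*√10)/7))*42 = (210*(-2 + 5*√10/7))*42 = (-420 + 150*√10)*42 = -17640 + 6300*√10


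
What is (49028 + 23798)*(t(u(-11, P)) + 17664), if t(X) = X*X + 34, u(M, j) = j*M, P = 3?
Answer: 1368182062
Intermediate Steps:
u(M, j) = M*j
t(X) = 34 + X**2 (t(X) = X**2 + 34 = 34 + X**2)
(49028 + 23798)*(t(u(-11, P)) + 17664) = (49028 + 23798)*((34 + (-11*3)**2) + 17664) = 72826*((34 + (-33)**2) + 17664) = 72826*((34 + 1089) + 17664) = 72826*(1123 + 17664) = 72826*18787 = 1368182062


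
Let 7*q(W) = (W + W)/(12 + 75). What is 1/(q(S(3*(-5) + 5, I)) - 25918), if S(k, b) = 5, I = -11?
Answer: -609/15784052 ≈ -3.8583e-5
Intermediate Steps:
q(W) = 2*W/609 (q(W) = ((W + W)/(12 + 75))/7 = ((2*W)/87)/7 = ((2*W)*(1/87))/7 = (2*W/87)/7 = 2*W/609)
1/(q(S(3*(-5) + 5, I)) - 25918) = 1/((2/609)*5 - 25918) = 1/(10/609 - 25918) = 1/(-15784052/609) = -609/15784052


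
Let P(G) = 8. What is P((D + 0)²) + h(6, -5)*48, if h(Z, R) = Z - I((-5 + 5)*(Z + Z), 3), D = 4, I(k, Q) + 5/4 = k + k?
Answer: 356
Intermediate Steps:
I(k, Q) = -5/4 + 2*k (I(k, Q) = -5/4 + (k + k) = -5/4 + 2*k)
h(Z, R) = 5/4 + Z (h(Z, R) = Z - (-5/4 + 2*((-5 + 5)*(Z + Z))) = Z - (-5/4 + 2*(0*(2*Z))) = Z - (-5/4 + 2*0) = Z - (-5/4 + 0) = Z - 1*(-5/4) = Z + 5/4 = 5/4 + Z)
P((D + 0)²) + h(6, -5)*48 = 8 + (5/4 + 6)*48 = 8 + (29/4)*48 = 8 + 348 = 356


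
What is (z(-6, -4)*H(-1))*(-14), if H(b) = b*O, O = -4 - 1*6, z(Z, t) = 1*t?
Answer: 560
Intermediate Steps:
z(Z, t) = t
O = -10 (O = -4 - 6 = -10)
H(b) = -10*b (H(b) = b*(-10) = -10*b)
(z(-6, -4)*H(-1))*(-14) = -(-40)*(-1)*(-14) = -4*10*(-14) = -40*(-14) = 560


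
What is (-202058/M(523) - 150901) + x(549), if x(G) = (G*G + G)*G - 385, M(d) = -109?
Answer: 18052701834/109 ≈ 1.6562e+8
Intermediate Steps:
x(G) = -385 + G*(G + G²) (x(G) = (G² + G)*G - 385 = (G + G²)*G - 385 = G*(G + G²) - 385 = -385 + G*(G + G²))
(-202058/M(523) - 150901) + x(549) = (-202058/(-109) - 150901) + (-385 + 549² + 549³) = (-202058*(-1/109) - 150901) + (-385 + 301401 + 165469149) = (202058/109 - 150901) + 165770165 = -16246151/109 + 165770165 = 18052701834/109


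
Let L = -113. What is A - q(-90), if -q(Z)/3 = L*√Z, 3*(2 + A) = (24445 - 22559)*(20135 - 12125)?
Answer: 5035618 - 1017*I*√10 ≈ 5.0356e+6 - 3216.0*I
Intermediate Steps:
A = 5035618 (A = -2 + ((24445 - 22559)*(20135 - 12125))/3 = -2 + (1886*8010)/3 = -2 + (⅓)*15106860 = -2 + 5035620 = 5035618)
q(Z) = 339*√Z (q(Z) = -(-339)*√Z = 339*√Z)
A - q(-90) = 5035618 - 339*√(-90) = 5035618 - 339*3*I*√10 = 5035618 - 1017*I*√10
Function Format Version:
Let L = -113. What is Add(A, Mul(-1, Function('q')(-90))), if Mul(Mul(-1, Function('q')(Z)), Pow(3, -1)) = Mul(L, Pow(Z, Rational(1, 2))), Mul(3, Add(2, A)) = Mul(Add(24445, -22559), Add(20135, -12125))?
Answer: Add(5035618, Mul(-1017, I, Pow(10, Rational(1, 2)))) ≈ Add(5.0356e+6, Mul(-3216.0, I))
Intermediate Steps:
A = 5035618 (A = Add(-2, Mul(Rational(1, 3), Mul(Add(24445, -22559), Add(20135, -12125)))) = Add(-2, Mul(Rational(1, 3), Mul(1886, 8010))) = Add(-2, Mul(Rational(1, 3), 15106860)) = Add(-2, 5035620) = 5035618)
Function('q')(Z) = Mul(339, Pow(Z, Rational(1, 2))) (Function('q')(Z) = Mul(-3, Mul(-113, Pow(Z, Rational(1, 2)))) = Mul(339, Pow(Z, Rational(1, 2))))
Add(A, Mul(-1, Function('q')(-90))) = Add(5035618, Mul(-1, Mul(339, Pow(-90, Rational(1, 2))))) = Add(5035618, Mul(-1, Mul(339, Mul(3, I, Pow(10, Rational(1, 2)))))) = Add(5035618, Mul(-1, Mul(1017, I, Pow(10, Rational(1, 2))))) = Add(5035618, Mul(-1017, I, Pow(10, Rational(1, 2))))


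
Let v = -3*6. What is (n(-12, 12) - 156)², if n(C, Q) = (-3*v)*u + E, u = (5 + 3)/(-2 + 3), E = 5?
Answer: 78961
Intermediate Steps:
v = -18
u = 8 (u = 8/1 = 8*1 = 8)
n(C, Q) = 437 (n(C, Q) = -3*(-18)*8 + 5 = 54*8 + 5 = 432 + 5 = 437)
(n(-12, 12) - 156)² = (437 - 156)² = 281² = 78961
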